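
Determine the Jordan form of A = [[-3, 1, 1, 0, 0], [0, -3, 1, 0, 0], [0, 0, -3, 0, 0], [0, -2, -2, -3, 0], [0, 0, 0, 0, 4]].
J = [[-3, 1, 0, 0, 0], [0, -3, 1, 0, 0], [0, 0, -3, 0, 0], [0, 0, 0, -3, 0], [0, 0, 0, 0, 4]]

The characteristic polynomial is det(xI - A) = (x - 4)(x + 3)^4, so the eigenvalues are -3 (algebraic multiplicity 4), 4 (algebraic multiplicity 1).

For λ = -3: rank(A + 3I) = 3, rank((A + 3I)^2) = 2, rank((A + 3I)^3) = 1. The eigenspace has dimension 5 - 3 = 2, so there are 2 Jordan blocks; the rank sequence gives block sizes [3, 1].

For λ = 4: algebraic multiplicity 1 gives one 1×1 block.

Assembling the blocks gives the Jordan form J above.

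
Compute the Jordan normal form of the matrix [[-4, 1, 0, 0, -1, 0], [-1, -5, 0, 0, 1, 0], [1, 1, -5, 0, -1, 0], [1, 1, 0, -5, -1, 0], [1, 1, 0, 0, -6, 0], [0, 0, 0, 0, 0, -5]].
J = [[-5, 1, 0, 0, 0, 0], [0, -5, 1, 0, 0, 0], [0, 0, -5, 0, 0, 0], [0, 0, 0, -5, 0, 0], [0, 0, 0, 0, -5, 0], [0, 0, 0, 0, 0, -5]]

The characteristic polynomial is det(xI - A) = (x + 5)^6, so the eigenvalues are -5 (algebraic multiplicity 6).

For λ = -5: rank(A + 5I) = 2, rank((A + 5I)^2) = 1, rank((A + 5I)^3) = 0. The eigenspace has dimension 6 - 2 = 4, so there are 4 Jordan blocks; the rank sequence gives block sizes [3, 1, 1, 1].

Assembling the blocks gives the Jordan form J above.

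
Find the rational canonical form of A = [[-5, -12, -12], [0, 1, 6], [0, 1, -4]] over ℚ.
R = [[-5, 0, 0], [0, 0, 10], [0, 1, -3]]

The invariant factors of A (the non-unit diagonal entries of the Smith normal form of xI - A over ℚ[x]) are x + 5, (x - 2)(x + 5), each dividing the next. The characteristic polynomial is their product, (x - 2)(x + 5)^2.

The rational canonical form is the block-diagonal matrix of companion matrices C(f_i):
R = [[-5, 0, 0], [0, 0, 10], [0, 1, -3]].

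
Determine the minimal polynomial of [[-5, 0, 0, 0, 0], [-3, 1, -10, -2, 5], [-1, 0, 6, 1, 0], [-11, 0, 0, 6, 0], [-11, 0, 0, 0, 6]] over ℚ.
m_A(x) = (x - 6)^2(x - 1)(x + 5)

The characteristic polynomial factors as (x - 6)^3(x - 1)(x + 5). The minimal polynomial is ∏(x - λ)^{k_λ} where k_λ is the size of the largest Jordan block at λ.

For λ = -5: rank(A + 5I) = 4, and the largest Jordan block has size 1 (the smallest k with rank((A + 5I)^k) = rank((A + 5I)^(k+1))).
For λ = 1: rank(A - I) = 4, and the largest Jordan block has size 1 (the smallest k with rank((A - I)^k) = rank((A - I)^(k+1))).
For λ = 6: rank(A - 6I) = 3, and the largest Jordan block has size 2 (the smallest k with rank((A - 6I)^k) = rank((A - 6I)^(k+1))).

So m_A(x) = (x - 6)^2(x - 1)(x + 5).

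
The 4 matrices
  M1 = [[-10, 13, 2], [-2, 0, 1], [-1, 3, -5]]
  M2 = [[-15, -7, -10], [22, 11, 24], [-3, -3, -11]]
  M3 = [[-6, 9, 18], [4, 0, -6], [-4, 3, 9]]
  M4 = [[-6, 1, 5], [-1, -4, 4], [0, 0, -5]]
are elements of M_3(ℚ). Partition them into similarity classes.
2 classes: {M1, M2, M4}, {M3}

Characteristic polynomials: χ_{M1} = (x + 5)^3, χ_{M2} = (x + 5)^3, χ_{M3} = x^2(x - 3), χ_{M4} = (x + 5)^3.

{M1, M2, M4}: invariant factors (x + 5)^3.

{M3}: invariant factors x^2(x - 3).

Matrices are similar if and only if their invariant-factor lists agree; the partition into similarity classes is {M1, M2, M4}, {M3}.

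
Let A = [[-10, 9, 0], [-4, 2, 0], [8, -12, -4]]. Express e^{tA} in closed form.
e^{tA} = [[(1 - 6*t)*e^{-4*t}, 9*t*e^{-4*t}, 0], [-4*t*e^{-4*t}, (6*t + 1)*e^{-4*t}, 0], [8*t*e^{-4*t}, -12*t*e^{-4*t}, e^{-4*t}]]

A has Jordan form J = [[-4, 1, 0], [0, -4, 0], [0, 0, -4]] with A = PJP^{-1}, so e^{tA} = P e^{tJ} P^{-1}.

For a Jordan block J_k(λ), e^{tJ_k(λ)} = e^{λt} · (I + tN + t^2 N^2/2! + ... + t^{k-1} N^{k-1}/(k-1)!) where N is the nilpotent superdiagonal part.

Assembling the blocks and conjugating back gives the entries of e^{tA} as shown above.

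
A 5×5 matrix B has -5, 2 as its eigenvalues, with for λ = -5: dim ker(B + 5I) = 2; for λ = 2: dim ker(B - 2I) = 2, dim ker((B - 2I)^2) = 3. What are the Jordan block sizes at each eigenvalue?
Jordan blocks: (-5, 1), (-5, 1), (2, 2), (2, 1)

λ = -5: successive nullity increments [2] count blocks of size ≥ k; block sizes are [1, 1].
λ = 2: successive nullity increments [2, 1] count blocks of size ≥ k; block sizes are [2, 1].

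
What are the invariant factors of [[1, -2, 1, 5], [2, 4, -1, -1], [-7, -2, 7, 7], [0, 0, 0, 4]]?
The Jordan structure of A has elementary divisors (x - 4)^3, (x - 4). Arranging the block sizes at each eigenvalue in decreasing order and taking row products gives the invariant factors.

Invariant factors (smallest first, each dividing the next): x - 4, (x - 4)^3.

Check: the last factor (x - 4)^3 is the minimal polynomial, and the product (x - 4)^4 is the characteristic polynomial.

x - 4, (x - 4)^3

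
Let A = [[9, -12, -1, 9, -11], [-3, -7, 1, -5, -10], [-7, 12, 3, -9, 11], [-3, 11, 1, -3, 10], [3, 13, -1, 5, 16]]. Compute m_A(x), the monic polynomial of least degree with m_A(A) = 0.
The characteristic polynomial factors as (x - 6)^2(x - 2)^3. The minimal polynomial is ∏(x - λ)^{k_λ} where k_λ is the size of the largest Jordan block at λ.

For λ = 2: rank(A - 2I) = 3, and the largest Jordan block has size 2 (the smallest k with rank((A - 2I)^k) = rank((A - 2I)^(k+1))).
For λ = 6: rank(A - 6I) = 4, and the largest Jordan block has size 2 (the smallest k with rank((A - 6I)^k) = rank((A - 6I)^(k+1))).

So m_A(x) = (x - 6)^2(x - 2)^2.

m_A(x) = (x - 6)^2(x - 2)^2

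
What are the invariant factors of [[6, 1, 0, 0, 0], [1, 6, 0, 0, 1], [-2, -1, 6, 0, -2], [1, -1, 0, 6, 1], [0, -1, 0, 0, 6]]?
The Jordan structure of A has elementary divisors (x - 6)^3, (x - 6), (x - 6). Arranging the block sizes at each eigenvalue in decreasing order and taking row products gives the invariant factors.

Invariant factors (smallest first, each dividing the next): x - 6, x - 6, (x - 6)^3.

Check: the last factor (x - 6)^3 is the minimal polynomial, and the product (x - 6)^5 is the characteristic polynomial.

x - 6, x - 6, (x - 6)^3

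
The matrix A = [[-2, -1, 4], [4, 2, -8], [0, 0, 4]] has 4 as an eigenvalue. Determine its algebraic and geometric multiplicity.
The characteristic polynomial is x^2(x - 4), so the factor x - 4 appears with exponent 1: the algebraic multiplicity is 1.

rank(A - 4I) = 2, so the eigenspace has dimension 3 - 2 = 1: the geometric multiplicity is 1.

algebraic multiplicity 1, geometric multiplicity 1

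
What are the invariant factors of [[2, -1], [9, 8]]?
(x - 5)^2

The Jordan structure of A has elementary divisors (x - 5)^2. Arranging the block sizes at each eigenvalue in decreasing order and taking row products gives the invariant factors.

Invariant factors (smallest first, each dividing the next): (x - 5)^2.

Check: the last factor (x - 5)^2 is the minimal polynomial, and the product (x - 5)^2 is the characteristic polynomial.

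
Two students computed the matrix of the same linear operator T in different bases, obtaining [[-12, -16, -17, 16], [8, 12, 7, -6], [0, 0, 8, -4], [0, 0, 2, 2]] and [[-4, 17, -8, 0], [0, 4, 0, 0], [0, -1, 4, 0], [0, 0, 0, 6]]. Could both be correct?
Yes.

Two matrices over a field are similar if and only if they have the same invariant factors.

Both A and B have characteristic polynomial (x - 6)(x - 4)^2(x + 4) and minimal polynomial (x - 6)(x - 4)^2(x + 4). Computing further, both have invariant factors (x - 6)(x - 4)^2(x + 4). Hence A and B are similar.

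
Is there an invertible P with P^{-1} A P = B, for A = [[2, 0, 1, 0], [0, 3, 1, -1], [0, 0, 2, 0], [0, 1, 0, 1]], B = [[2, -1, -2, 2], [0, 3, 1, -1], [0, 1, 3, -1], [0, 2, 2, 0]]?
Yes.

Two matrices over a field are similar if and only if they have the same invariant factors.

Both A and B have characteristic polynomial (x - 2)^4 and minimal polynomial (x - 2)^3. Computing further, both have invariant factors x - 2, (x - 2)^3. Hence A and B are similar.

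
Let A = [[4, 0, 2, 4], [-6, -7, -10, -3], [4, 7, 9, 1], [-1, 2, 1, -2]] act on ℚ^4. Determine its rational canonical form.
R = [[0, 0, 0, 0], [1, 0, 0, 0], [0, 1, 0, -4], [0, 0, 1, 4]]

The invariant factors of A (the non-unit diagonal entries of the Smith normal form of xI - A over ℚ[x]) are x^2(x - 2)^2, each dividing the next. The characteristic polynomial is their product, x^2(x - 2)^2.

The rational canonical form is the block-diagonal matrix of companion matrices C(f_i):
R = [[0, 0, 0, 0], [1, 0, 0, 0], [0, 1, 0, -4], [0, 0, 1, 4]].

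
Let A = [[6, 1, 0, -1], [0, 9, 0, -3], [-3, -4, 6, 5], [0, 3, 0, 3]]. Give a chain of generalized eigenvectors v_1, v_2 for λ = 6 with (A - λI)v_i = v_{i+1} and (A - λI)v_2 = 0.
We seek v_1 ∈ ker((A - 6I)^2) \ ker(A - 6I), then set v_{i+1} = (A - 6I) v_i.

One such chain is v_1 = [[0, 3, 1, 2]]^T, v_2 = [[1, 3, -2, 3]]^T. Check: (A - 6I) v_2 = [[0, 0, 0, 0]]^T = 0.

v_1 = [[0, 3, 1, 2]]^T, v_2 = [[1, 3, -2, 3]]^T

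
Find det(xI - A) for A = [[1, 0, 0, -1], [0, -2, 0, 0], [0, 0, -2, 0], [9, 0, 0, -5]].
χ_A(x) = (x + 2)^4

xI - A = [[x - 1, 0, 0, 1], [0, x + 2, 0, 0], [0, 0, x + 2, 0], [-9, 0, 0, x + 5]].

Expanding det(xI - A) along the first row:
det(xI - A) = + (x - 1)·det([[x + 2, 0, 0], [0, x + 2, 0], [0, 0, x + 5]]) - (0)·det([[0, 0, 0], [0, x + 2, 0], [-9, 0, x + 5]]) + (0)·det([[0, x + 2, 0], [0, 0, 0], [-9, 0, x + 5]]) - (1)·det([[0, x + 2, 0], [0, 0, x + 2], [-9, 0, 0]]).

Evaluating gives χ_A(x) = x^4 + 8x^3 + 24x^2 + 32x + 16 = (x + 2)^4.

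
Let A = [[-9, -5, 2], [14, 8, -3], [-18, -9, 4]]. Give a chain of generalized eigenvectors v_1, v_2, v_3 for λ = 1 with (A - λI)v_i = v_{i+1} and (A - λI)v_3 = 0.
v_1 = [[3, -6, 1]]^T, v_2 = [[2, -3, 3]]^T, v_3 = [[1, -2, 0]]^T

We seek v_1 ∈ ker((A - I)^3) \ ker((A - I)^2), then set v_{i+1} = (A - I) v_i.

One such chain is v_1 = [[3, -6, 1]]^T, v_2 = [[2, -3, 3]]^T, v_3 = [[1, -2, 0]]^T. Check: (A - I) v_3 = [[0, 0, 0]]^T = 0.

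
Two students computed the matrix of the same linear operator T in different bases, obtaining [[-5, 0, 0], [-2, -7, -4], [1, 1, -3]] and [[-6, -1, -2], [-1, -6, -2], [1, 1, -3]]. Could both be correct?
Yes.

Two matrices over a field are similar if and only if they have the same invariant factors.

Both A and B have characteristic polynomial (x + 5)^3 and minimal polynomial (x + 5)^2. Computing further, both have invariant factors x + 5, (x + 5)^2. Hence A and B are similar.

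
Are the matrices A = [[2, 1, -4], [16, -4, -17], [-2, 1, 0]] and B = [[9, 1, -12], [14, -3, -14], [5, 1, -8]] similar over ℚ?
Two matrices over a field are similar if and only if they have the same invariant factors.

Both A and B have characteristic polynomial (x - 4)(x + 3)^2 and minimal polynomial (x - 4)(x + 3)^2. Computing further, both have invariant factors (x - 4)(x + 3)^2. Hence A and B are similar.

Yes.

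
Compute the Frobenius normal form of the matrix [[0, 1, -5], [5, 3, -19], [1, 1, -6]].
The invariant factors of A (the non-unit diagonal entries of the Smith normal form of xI - A over ℚ[x]) are (x + 1)(x^2 + 2x - 1), each dividing the next. The characteristic polynomial is their product, (x + 1)(x^2 + 2x - 1).

The rational canonical form is the block-diagonal matrix of companion matrices C(f_i):
R = [[0, 0, 1], [1, 0, -1], [0, 1, -3]].

Note the characteristic polynomial does not split into linear factors over ℚ, so A has no Jordan form over ℚ; the rational canonical form exists over any field.

R = [[0, 0, 1], [1, 0, -1], [0, 1, -3]]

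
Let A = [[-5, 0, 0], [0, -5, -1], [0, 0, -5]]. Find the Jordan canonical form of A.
The characteristic polynomial is det(xI - A) = (x + 5)^3, so the eigenvalues are -5 (algebraic multiplicity 3).

For λ = -5: rank(A + 5I) = 1, rank((A + 5I)^2) = 0. The eigenspace has dimension 3 - 1 = 2, so there are 2 Jordan blocks; the rank sequence gives block sizes [2, 1].

Assembling the blocks gives the Jordan form J above.

J = [[-5, 1, 0], [0, -5, 0], [0, 0, -5]]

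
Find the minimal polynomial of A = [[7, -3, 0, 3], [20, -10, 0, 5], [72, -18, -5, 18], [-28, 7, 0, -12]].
m_A(x) = (x + 5)^2

The characteristic polynomial factors as (x + 5)^4. The minimal polynomial is ∏(x - λ)^{k_λ} where k_λ is the size of the largest Jordan block at λ.

For λ = -5: rank(A + 5I) = 1, and the largest Jordan block has size 2 (the smallest k with rank((A + 5I)^k) = rank((A + 5I)^(k+1))).

So m_A(x) = (x + 5)^2.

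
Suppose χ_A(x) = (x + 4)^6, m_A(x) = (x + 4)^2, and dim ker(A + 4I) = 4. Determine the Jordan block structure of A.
Jordan blocks: (-4, 2), (-4, 2), (-4, 1), (-4, 1)

λ = -4: algebraic multiplicity 6 (exponent in χ_A), largest block size 2 (exponent in m_A), 4 blocks (geometric multiplicity). These force block sizes [2, 2, 1, 1].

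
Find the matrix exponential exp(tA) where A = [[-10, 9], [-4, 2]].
A has Jordan form J = [[-4, 1], [0, -4]] with A = PJP^{-1}, so e^{tA} = P e^{tJ} P^{-1}.

For a Jordan block J_k(λ), e^{tJ_k(λ)} = e^{λt} · (I + tN + t^2 N^2/2! + ... + t^{k-1} N^{k-1}/(k-1)!) where N is the nilpotent superdiagonal part.

Assembling the blocks and conjugating back gives the entries of e^{tA} as shown above.

e^{tA} = [[(1 - 6*t)*e^{-4*t}, 9*t*e^{-4*t}], [-4*t*e^{-4*t}, (6*t + 1)*e^{-4*t}]]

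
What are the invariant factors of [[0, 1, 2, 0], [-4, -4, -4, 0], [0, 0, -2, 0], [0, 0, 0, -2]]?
x + 2, x + 2, (x + 2)^2

The Jordan structure of A has elementary divisors (x + 2)^2, (x + 2), (x + 2). Arranging the block sizes at each eigenvalue in decreasing order and taking row products gives the invariant factors.

Invariant factors (smallest first, each dividing the next): x + 2, x + 2, (x + 2)^2.

Check: the last factor (x + 2)^2 is the minimal polynomial, and the product (x + 2)^4 is the characteristic polynomial.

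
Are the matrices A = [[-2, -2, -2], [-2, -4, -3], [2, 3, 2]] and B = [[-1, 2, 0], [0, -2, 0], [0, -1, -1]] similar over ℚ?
Both have characteristic polynomial (x + 1)^2(x + 2), but the minimal polynomial of A is (x + 1)^2(x + 2) while the minimal polynomial of B is (x + 1)(x + 2). The minimal polynomial is a similarity invariant, so A and B are not similar.

No.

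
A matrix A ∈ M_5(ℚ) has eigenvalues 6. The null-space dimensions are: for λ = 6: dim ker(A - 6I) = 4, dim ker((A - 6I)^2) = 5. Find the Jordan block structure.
Jordan blocks: (6, 2), (6, 1), (6, 1), (6, 1)

λ = 6: successive nullity increments [4, 1] count blocks of size ≥ k; block sizes are [2, 1, 1, 1].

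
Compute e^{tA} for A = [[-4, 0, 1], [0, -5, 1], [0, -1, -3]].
A has Jordan form J = [[-4, 1, 0], [0, -4, 1], [0, 0, -4]] with A = PJP^{-1}, so e^{tA} = P e^{tJ} P^{-1}.

For a Jordan block J_k(λ), e^{tJ_k(λ)} = e^{λt} · (I + tN + t^2 N^2/2! + ... + t^{k-1} N^{k-1}/(k-1)!) where N is the nilpotent superdiagonal part.

Assembling the blocks and conjugating back gives the entries of e^{tA} as shown above.

e^{tA} = [[e^{-4*t}, -t^2*e^{-4*t}/2, t*(t + 2)*e^{-4*t}/2], [0, (1 - t)*e^{-4*t}, t*e^{-4*t}], [0, -t*e^{-4*t}, (t + 1)*e^{-4*t}]]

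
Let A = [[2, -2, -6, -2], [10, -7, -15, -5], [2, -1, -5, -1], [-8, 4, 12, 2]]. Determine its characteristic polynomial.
χ_A(x) = (x + 2)^4

xI - A = [[x - 2, 2, 6, 2], [-10, x + 7, 15, 5], [-2, 1, x + 5, 1], [8, -4, -12, x - 2]].

Expanding det(xI - A) along the first row:
det(xI - A) = + (x - 2)·det([[x + 7, 15, 5], [1, x + 5, 1], [-4, -12, x - 2]]) - (2)·det([[-10, 15, 5], [-2, x + 5, 1], [8, -12, x - 2]]) + (6)·det([[-10, x + 7, 5], [-2, 1, 1], [8, -4, x - 2]]) - (2)·det([[-10, x + 7, 15], [-2, 1, x + 5], [8, -4, -12]]).

Evaluating gives χ_A(x) = x^4 + 8x^3 + 24x^2 + 32x + 16 = (x + 2)^4.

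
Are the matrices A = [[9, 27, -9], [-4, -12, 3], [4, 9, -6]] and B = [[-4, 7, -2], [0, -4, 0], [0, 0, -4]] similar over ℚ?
No.

trace(A) = -9 but trace(B) = -12. The trace is a similarity invariant, so A and B are not similar.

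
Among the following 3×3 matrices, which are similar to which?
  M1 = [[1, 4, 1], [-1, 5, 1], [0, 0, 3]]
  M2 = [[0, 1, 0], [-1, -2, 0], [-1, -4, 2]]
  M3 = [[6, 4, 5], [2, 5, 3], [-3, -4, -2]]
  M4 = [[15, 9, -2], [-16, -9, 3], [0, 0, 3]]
Characteristic polynomials: χ_{M1} = (x - 3)^3, χ_{M2} = (x - 2)(x + 1)^2, χ_{M3} = (x - 3)^3, χ_{M4} = (x - 3)^3.

{M1, M3, M4}: invariant factors (x - 3)^3.

{M2}: invariant factors (x - 2)(x + 1)^2.

Matrices are similar if and only if their invariant-factor lists agree; the partition into similarity classes is {M1, M3, M4}, {M2}.

2 classes: {M1, M3, M4}, {M2}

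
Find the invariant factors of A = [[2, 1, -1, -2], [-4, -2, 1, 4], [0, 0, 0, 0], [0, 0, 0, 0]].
x, x^3

The Jordan structure of A has elementary divisors x^3, x. Arranging the block sizes at each eigenvalue in decreasing order and taking row products gives the invariant factors.

Invariant factors (smallest first, each dividing the next): x, x^3.

Check: the last factor x^3 is the minimal polynomial, and the product x^4 is the characteristic polynomial.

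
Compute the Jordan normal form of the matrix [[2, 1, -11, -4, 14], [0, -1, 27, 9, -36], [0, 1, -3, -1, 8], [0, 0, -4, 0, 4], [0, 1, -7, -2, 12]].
J = [[2, 1, 0, 0, 0], [0, 2, 0, 0, 0], [0, 0, 2, 1, 0], [0, 0, 0, 2, 0], [0, 0, 0, 0, 2]]

The characteristic polynomial is det(xI - A) = (x - 2)^5, so the eigenvalues are 2 (algebraic multiplicity 5).

For λ = 2: rank(A - 2I) = 2, rank((A - 2I)^2) = 0. The eigenspace has dimension 5 - 2 = 3, so there are 3 Jordan blocks; the rank sequence gives block sizes [2, 2, 1].

Assembling the blocks gives the Jordan form J above.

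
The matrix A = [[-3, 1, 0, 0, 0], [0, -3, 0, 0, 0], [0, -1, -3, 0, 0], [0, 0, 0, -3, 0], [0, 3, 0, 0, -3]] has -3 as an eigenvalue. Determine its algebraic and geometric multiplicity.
The characteristic polynomial is (x + 3)^5, so the factor x + 3 appears with exponent 5: the algebraic multiplicity is 5.

rank(A + 3I) = 1, so the eigenspace has dimension 5 - 1 = 4: the geometric multiplicity is 4.

Since 4 < 5, A is not diagonalizable.

algebraic multiplicity 5, geometric multiplicity 4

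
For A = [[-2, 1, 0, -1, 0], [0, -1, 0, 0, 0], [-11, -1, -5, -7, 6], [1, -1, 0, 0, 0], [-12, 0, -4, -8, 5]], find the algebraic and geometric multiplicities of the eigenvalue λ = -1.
The characteristic polynomial is (x - 1)(x + 1)^4, so the factor x + 1 appears with exponent 4: the algebraic multiplicity is 4.

rank(A + I) = 2, so the eigenspace has dimension 5 - 2 = 3: the geometric multiplicity is 3.

Since 3 < 4, A is not diagonalizable.

algebraic multiplicity 4, geometric multiplicity 3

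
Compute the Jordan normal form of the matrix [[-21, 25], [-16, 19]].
The characteristic polynomial is det(xI - A) = (x + 1)^2, so the eigenvalues are -1 (algebraic multiplicity 2).

For λ = -1: rank(A + I) = 1, rank((A + I)^2) = 0. The eigenspace has dimension 2 - 1 = 1, so there is 1 Jordan block; the rank sequence gives block sizes [2].

Assembling the blocks gives the Jordan form J above.

J = [[-1, 1], [0, -1]]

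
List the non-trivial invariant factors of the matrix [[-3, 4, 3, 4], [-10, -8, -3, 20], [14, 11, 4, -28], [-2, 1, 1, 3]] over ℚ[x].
The Jordan structure of A has elementary divisors (x + 1)^3, (x + 1). Arranging the block sizes at each eigenvalue in decreasing order and taking row products gives the invariant factors.

Invariant factors (smallest first, each dividing the next): x + 1, (x + 1)^3.

Check: the last factor (x + 1)^3 is the minimal polynomial, and the product (x + 1)^4 is the characteristic polynomial.

x + 1, (x + 1)^3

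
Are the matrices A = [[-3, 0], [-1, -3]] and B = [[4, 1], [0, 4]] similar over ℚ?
No.

trace(A) = -6 but trace(B) = 8. The trace is a similarity invariant, so A and B are not similar.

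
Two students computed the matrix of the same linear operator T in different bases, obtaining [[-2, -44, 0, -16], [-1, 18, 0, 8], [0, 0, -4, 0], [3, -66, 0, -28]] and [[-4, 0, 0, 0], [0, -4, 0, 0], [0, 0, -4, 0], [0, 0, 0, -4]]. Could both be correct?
No.

Both have characteristic polynomial (x + 4)^4, but the minimal polynomial of A is (x + 4)^2 while the minimal polynomial of B is x + 4. The minimal polynomial is a similarity invariant, so A and B are not similar.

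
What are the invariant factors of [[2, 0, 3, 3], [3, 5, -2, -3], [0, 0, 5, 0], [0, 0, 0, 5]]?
x - 5, (x - 5)^2(x - 2)

The Jordan structure of A has elementary divisors (x - 2), (x - 5)^2, (x - 5). Arranging the block sizes at each eigenvalue in decreasing order and taking row products gives the invariant factors.

Invariant factors (smallest first, each dividing the next): x - 5, (x - 5)^2(x - 2).

Check: the last factor (x - 5)^2(x - 2) is the minimal polynomial, and the product (x - 5)^3(x - 2) is the characteristic polynomial.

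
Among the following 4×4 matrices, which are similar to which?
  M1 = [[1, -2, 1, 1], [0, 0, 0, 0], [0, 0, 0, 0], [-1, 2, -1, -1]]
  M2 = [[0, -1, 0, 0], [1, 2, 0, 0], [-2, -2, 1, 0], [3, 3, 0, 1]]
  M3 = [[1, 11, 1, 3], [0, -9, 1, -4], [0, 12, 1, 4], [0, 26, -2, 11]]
3 classes: {M1}, {M2}, {M3}

Characteristic polynomials: χ_{M1} = x^4, χ_{M2} = (x - 1)^4, χ_{M3} = (x - 1)^4.

{M1}: invariant factors x, x, x^2.

{M2}: invariant factors x - 1, x - 1, (x - 1)^2.

{M3}: invariant factors x - 1, (x - 1)^3.

Matrices are similar if and only if their invariant-factor lists agree; the partition into similarity classes is {M1}, {M2}, {M3}.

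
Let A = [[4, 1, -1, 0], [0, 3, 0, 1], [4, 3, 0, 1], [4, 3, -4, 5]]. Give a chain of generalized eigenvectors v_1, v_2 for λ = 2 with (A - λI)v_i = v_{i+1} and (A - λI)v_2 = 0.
We seek v_1 ∈ ker((A - 2I)^2) \ ker(A - 2I), then set v_{i+1} = (A - 2I) v_i.

One such chain is v_1 = [[0, 0, -1, -1]]^T, v_2 = [[1, -1, 1, 1]]^T. Check: (A - 2I) v_2 = [[0, 0, 0, 0]]^T = 0.

v_1 = [[0, 0, -1, -1]]^T, v_2 = [[1, -1, 1, 1]]^T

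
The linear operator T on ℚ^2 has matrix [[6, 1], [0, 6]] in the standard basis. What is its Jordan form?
J = [[6, 1], [0, 6]]

The characteristic polynomial is det(xI - A) = (x - 6)^2, so the eigenvalues are 6 (algebraic multiplicity 2).

For λ = 6: rank(A - 6I) = 1, rank((A - 6I)^2) = 0. The eigenspace has dimension 2 - 1 = 1, so there is 1 Jordan block; the rank sequence gives block sizes [2].

Assembling the blocks gives the Jordan form J above.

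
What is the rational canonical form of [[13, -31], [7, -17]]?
The invariant factors of A (the non-unit diagonal entries of the Smith normal form of xI - A over ℚ[x]) are x^2 + 4x - 4, each dividing the next. The characteristic polynomial is their product, x^2 + 4x - 4.

The rational canonical form is the block-diagonal matrix of companion matrices C(f_i):
R = [[0, 4], [1, -4]].

Note the characteristic polynomial does not split into linear factors over ℚ, so A has no Jordan form over ℚ; the rational canonical form exists over any field.

R = [[0, 4], [1, -4]]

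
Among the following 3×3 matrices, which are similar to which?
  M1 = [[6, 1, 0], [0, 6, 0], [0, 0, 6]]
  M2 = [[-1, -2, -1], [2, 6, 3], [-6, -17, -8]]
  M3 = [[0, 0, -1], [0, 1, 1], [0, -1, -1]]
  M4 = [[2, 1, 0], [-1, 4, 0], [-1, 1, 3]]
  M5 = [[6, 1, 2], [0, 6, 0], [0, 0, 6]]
Characteristic polynomials: χ_{M1} = (x - 6)^3, χ_{M2} = (x + 1)^3, χ_{M3} = x^3, χ_{M4} = (x - 3)^3, χ_{M5} = (x - 6)^3.

{M1, M5}: invariant factors x - 6, (x - 6)^2.

{M2}: invariant factors (x + 1)^3.

{M3}: invariant factors x^3.

{M4}: invariant factors x - 3, (x - 3)^2.

Matrices are similar if and only if their invariant-factor lists agree; the partition into similarity classes is {M1, M5}, {M2}, {M3}, {M4}.

4 classes: {M1, M5}, {M2}, {M3}, {M4}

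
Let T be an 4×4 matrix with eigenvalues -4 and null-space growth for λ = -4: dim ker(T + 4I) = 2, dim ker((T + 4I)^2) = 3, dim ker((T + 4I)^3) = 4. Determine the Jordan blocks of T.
Jordan blocks: (-4, 3), (-4, 1)

λ = -4: successive nullity increments [2, 1, 1] count blocks of size ≥ k; block sizes are [3, 1].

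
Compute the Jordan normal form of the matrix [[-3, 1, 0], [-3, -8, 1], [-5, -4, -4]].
J = [[-5, 1, 0], [0, -5, 1], [0, 0, -5]]

The characteristic polynomial is det(xI - A) = (x + 5)^3, so the eigenvalues are -5 (algebraic multiplicity 3).

For λ = -5: rank(A + 5I) = 2, rank((A + 5I)^2) = 1, rank((A + 5I)^3) = 0. The eigenspace has dimension 3 - 2 = 1, so there is 1 Jordan block; the rank sequence gives block sizes [3].

Assembling the blocks gives the Jordan form J above.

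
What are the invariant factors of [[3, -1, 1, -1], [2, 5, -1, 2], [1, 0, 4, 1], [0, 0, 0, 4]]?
x - 4, (x - 4)^3

The Jordan structure of A has elementary divisors (x - 4)^3, (x - 4). Arranging the block sizes at each eigenvalue in decreasing order and taking row products gives the invariant factors.

Invariant factors (smallest first, each dividing the next): x - 4, (x - 4)^3.

Check: the last factor (x - 4)^3 is the minimal polynomial, and the product (x - 4)^4 is the characteristic polynomial.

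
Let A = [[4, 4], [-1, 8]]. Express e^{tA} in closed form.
A has Jordan form J = [[6, 1], [0, 6]] with A = PJP^{-1}, so e^{tA} = P e^{tJ} P^{-1}.

For a Jordan block J_k(λ), e^{tJ_k(λ)} = e^{λt} · (I + tN + t^2 N^2/2! + ... + t^{k-1} N^{k-1}/(k-1)!) where N is the nilpotent superdiagonal part.

Assembling the blocks and conjugating back gives the entries of e^{tA} as shown above.

e^{tA} = [[(1 - 2*t)*e^{6*t}, 4*t*e^{6*t}], [-t*e^{6*t}, (2*t + 1)*e^{6*t}]]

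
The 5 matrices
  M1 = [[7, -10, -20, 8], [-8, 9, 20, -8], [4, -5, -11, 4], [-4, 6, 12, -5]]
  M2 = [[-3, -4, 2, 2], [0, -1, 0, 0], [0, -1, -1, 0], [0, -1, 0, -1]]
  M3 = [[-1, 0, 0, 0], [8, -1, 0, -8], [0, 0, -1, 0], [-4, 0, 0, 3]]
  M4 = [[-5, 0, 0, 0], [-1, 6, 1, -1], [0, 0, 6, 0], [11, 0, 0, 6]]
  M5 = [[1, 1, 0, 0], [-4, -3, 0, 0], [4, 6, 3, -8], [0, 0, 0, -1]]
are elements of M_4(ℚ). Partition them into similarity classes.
Characteristic polynomials: χ_{M1} = (x - 3)(x + 1)^3, χ_{M2} = (x + 1)^3(x + 3), χ_{M3} = (x - 3)(x + 1)^3, χ_{M4} = (x - 6)^3(x + 5), χ_{M5} = (x - 3)(x + 1)^3.

{M1, M5}: invariant factors x + 1, (x - 3)(x + 1)^2.

{M2}: invariant factors x + 1, (x + 1)^2(x + 3).

{M3}: invariant factors x + 1, x + 1, (x - 3)(x + 1).

{M4}: invariant factors x - 6, (x - 6)^2(x + 5).

Matrices are similar if and only if their invariant-factor lists agree; the partition into similarity classes is {M1, M5}, {M2}, {M3}, {M4}.

4 classes: {M1, M5}, {M2}, {M3}, {M4}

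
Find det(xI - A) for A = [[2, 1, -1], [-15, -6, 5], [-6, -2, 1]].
xI - A = [[x - 2, -1, 1], [15, x + 6, -5], [6, 2, x - 1]].

Expanding det(xI - A) along the first row:
det(xI - A) = + (x - 2)·det([[x + 6, -5], [2, x - 1]]) - (-1)·det([[15, -5], [6, x - 1]]) + (1)·det([[15, x + 6], [6, 2]]).

Evaluating gives χ_A(x) = x^3 + 3x^2 + 3x + 1 = (x + 1)^3.

χ_A(x) = (x + 1)^3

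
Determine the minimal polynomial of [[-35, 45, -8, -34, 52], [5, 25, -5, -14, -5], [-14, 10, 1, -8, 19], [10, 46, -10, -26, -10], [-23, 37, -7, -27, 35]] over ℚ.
m_A(x) = (x - 2)^2(x + 3)^2

The characteristic polynomial factors as (x - 2)^3(x + 3)^2. The minimal polynomial is ∏(x - λ)^{k_λ} where k_λ is the size of the largest Jordan block at λ.

For λ = -3: rank(A + 3I) = 4, and the largest Jordan block has size 2 (the smallest k with rank((A + 3I)^k) = rank((A + 3I)^(k+1))).
For λ = 2: rank(A - 2I) = 3, and the largest Jordan block has size 2 (the smallest k with rank((A - 2I)^k) = rank((A - 2I)^(k+1))).

So m_A(x) = (x - 2)^2(x + 3)^2.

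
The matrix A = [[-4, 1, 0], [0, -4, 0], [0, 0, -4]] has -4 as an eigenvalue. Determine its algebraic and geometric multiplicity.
The characteristic polynomial is (x + 4)^3, so the factor x + 4 appears with exponent 3: the algebraic multiplicity is 3.

rank(A + 4I) = 1, so the eigenspace has dimension 3 - 1 = 2: the geometric multiplicity is 2.

Since 2 < 3, A is not diagonalizable.

algebraic multiplicity 3, geometric multiplicity 2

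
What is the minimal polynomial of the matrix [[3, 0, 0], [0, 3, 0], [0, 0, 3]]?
m_A(x) = x - 3

The characteristic polynomial factors as (x - 3)^3. The minimal polynomial is ∏(x - λ)^{k_λ} where k_λ is the size of the largest Jordan block at λ.

For λ = 3: rank(A - 3I) = 0, and the largest Jordan block has size 1 (the smallest k with rank((A - 3I)^k) = rank((A - 3I)^(k+1))).

So m_A(x) = x - 3.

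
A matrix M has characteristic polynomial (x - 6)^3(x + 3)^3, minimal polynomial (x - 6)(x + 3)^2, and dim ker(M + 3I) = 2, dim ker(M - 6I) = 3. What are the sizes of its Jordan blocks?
Jordan blocks: (-3, 2), (-3, 1), (6, 1), (6, 1), (6, 1)

λ = -3: algebraic multiplicity 3 (exponent in χ_M), largest block size 2 (exponent in m_M), 2 blocks (geometric multiplicity). These force block sizes [2, 1].
λ = 6: algebraic multiplicity 3 (exponent in χ_M), largest block size 1 (exponent in m_M), 3 blocks (geometric multiplicity). These force block sizes [1, 1, 1].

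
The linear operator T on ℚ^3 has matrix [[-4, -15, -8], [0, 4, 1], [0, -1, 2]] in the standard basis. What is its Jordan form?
J = [[-4, 0, 0], [0, 3, 1], [0, 0, 3]]

The characteristic polynomial is det(xI - A) = (x - 3)^2(x + 4), so the eigenvalues are -4 (algebraic multiplicity 1), 3 (algebraic multiplicity 2).

For λ = -4: algebraic multiplicity 1 gives one 1×1 block.

For λ = 3: rank(A - 3I) = 2, rank((A - 3I)^2) = 1. The eigenspace has dimension 3 - 2 = 1, so there is 1 Jordan block; the rank sequence gives block sizes [2].

Assembling the blocks gives the Jordan form J above.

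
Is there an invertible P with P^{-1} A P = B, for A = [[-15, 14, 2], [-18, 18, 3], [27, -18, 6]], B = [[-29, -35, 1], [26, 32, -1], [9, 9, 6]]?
Two matrices over a field are similar if and only if they have the same invariant factors.

Both A and B have characteristic polynomial (x - 6)^2(x + 3) and minimal polynomial (x - 6)^2(x + 3). Computing further, both have invariant factors (x - 6)^2(x + 3). Hence A and B are similar.

Yes.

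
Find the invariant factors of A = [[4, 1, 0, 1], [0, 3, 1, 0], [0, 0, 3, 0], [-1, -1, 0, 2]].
The Jordan structure of A has elementary divisors (x - 3)^3, (x - 3). Arranging the block sizes at each eigenvalue in decreasing order and taking row products gives the invariant factors.

Invariant factors (smallest first, each dividing the next): x - 3, (x - 3)^3.

Check: the last factor (x - 3)^3 is the minimal polynomial, and the product (x - 3)^4 is the characteristic polynomial.

x - 3, (x - 3)^3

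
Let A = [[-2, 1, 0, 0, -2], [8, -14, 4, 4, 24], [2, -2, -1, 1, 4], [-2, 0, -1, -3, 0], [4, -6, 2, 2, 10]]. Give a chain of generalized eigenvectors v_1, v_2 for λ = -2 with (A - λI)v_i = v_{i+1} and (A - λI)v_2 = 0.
We seek v_1 ∈ ker((A + 2I)^2) \ ker(A + 2I), then set v_{i+1} = (A + 2I) v_i.

One such chain is v_1 = [[1, 5, 1, 0, 2]]^T, v_2 = [[1, 0, 1, -3, 0]]^T. Check: (A + 2I) v_2 = [[0, 0, 0, 0, 0]]^T = 0.

v_1 = [[1, 5, 1, 0, 2]]^T, v_2 = [[1, 0, 1, -3, 0]]^T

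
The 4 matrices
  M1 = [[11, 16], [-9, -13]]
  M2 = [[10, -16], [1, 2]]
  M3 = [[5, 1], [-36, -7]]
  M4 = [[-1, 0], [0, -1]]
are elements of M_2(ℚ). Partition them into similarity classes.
Characteristic polynomials: χ_{M1} = (x + 1)^2, χ_{M2} = (x - 6)^2, χ_{M3} = (x + 1)^2, χ_{M4} = (x + 1)^2.

{M1, M3}: invariant factors (x + 1)^2.

{M2}: invariant factors (x - 6)^2.

{M4}: invariant factors x + 1, x + 1.

Matrices are similar if and only if their invariant-factor lists agree; the partition into similarity classes is {M1, M3}, {M2}, {M4}.

3 classes: {M1, M3}, {M2}, {M4}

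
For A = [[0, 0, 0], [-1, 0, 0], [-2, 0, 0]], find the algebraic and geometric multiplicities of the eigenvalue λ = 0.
algebraic multiplicity 3, geometric multiplicity 2

The characteristic polynomial is x^3, so the factor x appears with exponent 3: the algebraic multiplicity is 3.

rank(A) = 1, so the eigenspace has dimension 3 - 1 = 2: the geometric multiplicity is 2.

Since 2 < 3, A is not diagonalizable.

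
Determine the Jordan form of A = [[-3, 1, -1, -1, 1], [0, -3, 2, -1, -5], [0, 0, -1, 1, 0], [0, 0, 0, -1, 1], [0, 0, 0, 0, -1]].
J = [[-3, 1, 0, 0, 0], [0, -3, 0, 0, 0], [0, 0, -1, 1, 0], [0, 0, 0, -1, 1], [0, 0, 0, 0, -1]]

The characteristic polynomial is det(xI - A) = (x + 1)^3(x + 3)^2, so the eigenvalues are -3 (algebraic multiplicity 2), -1 (algebraic multiplicity 3).

For λ = -3: rank(A + 3I) = 4, rank((A + 3I)^2) = 3. The eigenspace has dimension 5 - 4 = 1, so there is 1 Jordan block; the rank sequence gives block sizes [2].

For λ = -1: rank(A + I) = 4, rank((A + I)^2) = 3, rank((A + I)^3) = 2. The eigenspace has dimension 5 - 4 = 1, so there is 1 Jordan block; the rank sequence gives block sizes [3].

Assembling the blocks gives the Jordan form J above.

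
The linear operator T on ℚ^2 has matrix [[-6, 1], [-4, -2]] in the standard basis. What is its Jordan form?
The characteristic polynomial is det(xI - A) = (x + 4)^2, so the eigenvalues are -4 (algebraic multiplicity 2).

For λ = -4: rank(A + 4I) = 1, rank((A + 4I)^2) = 0. The eigenspace has dimension 2 - 1 = 1, so there is 1 Jordan block; the rank sequence gives block sizes [2].

Assembling the blocks gives the Jordan form J above.

J = [[-4, 1], [0, -4]]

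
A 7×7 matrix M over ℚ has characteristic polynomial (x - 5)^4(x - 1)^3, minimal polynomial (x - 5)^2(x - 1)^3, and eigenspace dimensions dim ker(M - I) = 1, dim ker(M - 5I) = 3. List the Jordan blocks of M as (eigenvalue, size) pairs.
λ = 1: algebraic multiplicity 3 (exponent in χ_M), largest block size 3 (exponent in m_M), 1 block (geometric multiplicity). This forces block sizes [3].
λ = 5: algebraic multiplicity 4 (exponent in χ_M), largest block size 2 (exponent in m_M), 3 blocks (geometric multiplicity). These force block sizes [2, 1, 1].

Jordan blocks: (1, 3), (5, 2), (5, 1), (5, 1)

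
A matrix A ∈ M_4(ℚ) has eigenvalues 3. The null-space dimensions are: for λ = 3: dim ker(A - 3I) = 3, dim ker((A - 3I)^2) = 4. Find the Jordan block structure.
λ = 3: successive nullity increments [3, 1] count blocks of size ≥ k; block sizes are [2, 1, 1].

Jordan blocks: (3, 2), (3, 1), (3, 1)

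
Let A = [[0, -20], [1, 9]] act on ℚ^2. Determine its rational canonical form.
R = [[0, -20], [1, 9]]

The invariant factors of A (the non-unit diagonal entries of the Smith normal form of xI - A over ℚ[x]) are (x - 5)(x - 4), each dividing the next. The characteristic polynomial is their product, (x - 5)(x - 4).

The rational canonical form is the block-diagonal matrix of companion matrices C(f_i):
R = [[0, -20], [1, 9]].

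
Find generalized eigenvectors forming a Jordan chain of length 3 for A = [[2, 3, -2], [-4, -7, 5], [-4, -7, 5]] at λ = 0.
We seek v_1 ∈ ker(A^3) \ ker(A^2), then set v_{i+1} = A v_i.

One such chain is v_1 = [[1, 0, 1]]^T, v_2 = [[0, 1, 1]]^T, v_3 = [[1, -2, -2]]^T. Check: A v_3 = [[0, 0, 0]]^T = 0.

v_1 = [[1, 0, 1]]^T, v_2 = [[0, 1, 1]]^T, v_3 = [[1, -2, -2]]^T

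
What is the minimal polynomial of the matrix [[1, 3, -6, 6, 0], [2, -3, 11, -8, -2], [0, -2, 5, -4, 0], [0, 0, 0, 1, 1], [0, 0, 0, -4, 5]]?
m_A(x) = (x - 3)^2(x - 1)^3

The characteristic polynomial factors as (x - 3)^2(x - 1)^3. The minimal polynomial is ∏(x - λ)^{k_λ} where k_λ is the size of the largest Jordan block at λ.

For λ = 1: rank(A - I) = 4, and the largest Jordan block has size 3 (the smallest k with rank((A - I)^k) = rank((A - I)^(k+1))).
For λ = 3: rank(A - 3I) = 4, and the largest Jordan block has size 2 (the smallest k with rank((A - 3I)^k) = rank((A - 3I)^(k+1))).

So m_A(x) = (x - 3)^2(x - 1)^3.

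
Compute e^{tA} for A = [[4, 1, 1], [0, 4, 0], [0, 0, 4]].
e^{tA} = [[e^{4*t}, t*e^{4*t}, t*e^{4*t}], [0, e^{4*t}, 0], [0, 0, e^{4*t}]]

A has Jordan form J = [[4, 1, 0], [0, 4, 0], [0, 0, 4]] with A = PJP^{-1}, so e^{tA} = P e^{tJ} P^{-1}.

For a Jordan block J_k(λ), e^{tJ_k(λ)} = e^{λt} · (I + tN + t^2 N^2/2! + ... + t^{k-1} N^{k-1}/(k-1)!) where N is the nilpotent superdiagonal part.

Assembling the blocks and conjugating back gives the entries of e^{tA} as shown above.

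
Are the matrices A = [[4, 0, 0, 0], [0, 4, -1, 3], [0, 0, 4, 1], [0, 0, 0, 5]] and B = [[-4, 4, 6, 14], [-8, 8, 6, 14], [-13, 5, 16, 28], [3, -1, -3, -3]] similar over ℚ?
Two matrices over a field are similar if and only if they have the same invariant factors.

Both A and B have characteristic polynomial (x - 5)(x - 4)^3 and minimal polynomial (x - 5)(x - 4)^2. Computing further, both have invariant factors x - 4, (x - 5)(x - 4)^2. Hence A and B are similar.

Yes.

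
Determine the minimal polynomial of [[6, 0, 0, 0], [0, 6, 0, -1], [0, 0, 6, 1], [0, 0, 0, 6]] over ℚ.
The characteristic polynomial factors as (x - 6)^4. The minimal polynomial is ∏(x - λ)^{k_λ} where k_λ is the size of the largest Jordan block at λ.

For λ = 6: rank(A - 6I) = 1, and the largest Jordan block has size 2 (the smallest k with rank((A - 6I)^k) = rank((A - 6I)^(k+1))).

So m_A(x) = (x - 6)^2.

m_A(x) = (x - 6)^2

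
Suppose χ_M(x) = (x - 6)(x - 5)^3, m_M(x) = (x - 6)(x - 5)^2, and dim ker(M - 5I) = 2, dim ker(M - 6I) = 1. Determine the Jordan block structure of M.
λ = 5: algebraic multiplicity 3 (exponent in χ_M), largest block size 2 (exponent in m_M), 2 blocks (geometric multiplicity). These force block sizes [2, 1].
λ = 6: algebraic multiplicity 1 (exponent in χ_M), largest block size 1 (exponent in m_M), 1 block (geometric multiplicity). This forces block sizes [1].

Jordan blocks: (5, 2), (5, 1), (6, 1)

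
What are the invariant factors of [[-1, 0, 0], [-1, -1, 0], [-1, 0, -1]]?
x + 1, (x + 1)^2

The Jordan structure of A has elementary divisors (x + 1)^2, (x + 1). Arranging the block sizes at each eigenvalue in decreasing order and taking row products gives the invariant factors.

Invariant factors (smallest first, each dividing the next): x + 1, (x + 1)^2.

Check: the last factor (x + 1)^2 is the minimal polynomial, and the product (x + 1)^3 is the characteristic polynomial.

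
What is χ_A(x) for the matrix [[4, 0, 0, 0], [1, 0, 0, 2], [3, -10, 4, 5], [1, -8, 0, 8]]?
xI - A = [[x - 4, 0, 0, 0], [-1, x, 0, -2], [-3, 10, x - 4, -5], [-1, 8, 0, x - 8]].

Expanding det(xI - A) along the first row:
det(xI - A) = + (x - 4)·det([[x, 0, -2], [10, x - 4, -5], [8, 0, x - 8]]) - (0)·det([[-1, 0, -2], [-3, x - 4, -5], [-1, 0, x - 8]]) + (0)·det([[-1, x, -2], [-3, 10, -5], [-1, 8, x - 8]]) - (0)·det([[-1, x, 0], [-3, 10, x - 4], [-1, 8, 0]]).

Evaluating gives χ_A(x) = x^4 - 16x^3 + 96x^2 - 256x + 256 = (x - 4)^4.

χ_A(x) = (x - 4)^4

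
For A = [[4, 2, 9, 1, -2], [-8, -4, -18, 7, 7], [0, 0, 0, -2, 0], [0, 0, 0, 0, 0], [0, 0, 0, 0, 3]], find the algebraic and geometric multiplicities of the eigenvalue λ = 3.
The characteristic polynomial is x^4(x - 3), so the factor x - 3 appears with exponent 1: the algebraic multiplicity is 1.

rank(A - 3I) = 4, so the eigenspace has dimension 5 - 4 = 1: the geometric multiplicity is 1.

algebraic multiplicity 1, geometric multiplicity 1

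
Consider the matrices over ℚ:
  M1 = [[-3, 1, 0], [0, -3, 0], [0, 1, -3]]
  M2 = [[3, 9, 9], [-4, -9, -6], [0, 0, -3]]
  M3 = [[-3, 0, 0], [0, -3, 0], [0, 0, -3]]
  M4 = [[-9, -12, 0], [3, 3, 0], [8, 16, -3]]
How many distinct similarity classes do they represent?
Characteristic polynomials: χ_{M1} = (x + 3)^3, χ_{M2} = (x + 3)^3, χ_{M3} = (x + 3)^3, χ_{M4} = (x + 3)^3.

{M1, M2, M4}: invariant factors x + 3, (x + 3)^2.

{M3}: invariant factors x + 3, x + 3, x + 3.

Matrices are similar if and only if their invariant-factor lists agree; the partition into similarity classes is {M1, M2, M4}, {M3}.

2 classes: {M1, M2, M4}, {M3}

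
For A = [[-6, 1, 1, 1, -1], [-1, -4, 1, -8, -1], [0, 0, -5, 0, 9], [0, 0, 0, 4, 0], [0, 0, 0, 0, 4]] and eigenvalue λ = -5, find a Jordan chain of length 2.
v_1 = [[0, 1, 0, 0, 0]]^T, v_2 = [[1, 1, 0, 0, 0]]^T

We seek v_1 ∈ ker((A + 5I)^2) \ ker(A + 5I), then set v_{i+1} = (A + 5I) v_i.

One such chain is v_1 = [[0, 1, 0, 0, 0]]^T, v_2 = [[1, 1, 0, 0, 0]]^T. Check: (A + 5I) v_2 = [[0, 0, 0, 0, 0]]^T = 0.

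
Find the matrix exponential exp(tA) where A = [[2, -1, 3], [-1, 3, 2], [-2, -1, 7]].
e^{tA} = [[(-t^2 - 4*t + 2)*e^{4*t}/2, -t*e^{4*t}, t*(t + 6)*e^{4*t}/2], [t*(-t - 2)*e^{4*t}/2, (1 - t)*e^{4*t}, t*(t + 4)*e^{4*t}/2], [t*(-t - 4)*e^{4*t}/2, -t*e^{4*t}, (t^2 + 6*t + 2)*e^{4*t}/2]]

A has Jordan form J = [[4, 1, 0], [0, 4, 1], [0, 0, 4]] with A = PJP^{-1}, so e^{tA} = P e^{tJ} P^{-1}.

For a Jordan block J_k(λ), e^{tJ_k(λ)} = e^{λt} · (I + tN + t^2 N^2/2! + ... + t^{k-1} N^{k-1}/(k-1)!) where N is the nilpotent superdiagonal part.

Assembling the blocks and conjugating back gives the entries of e^{tA} as shown above.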